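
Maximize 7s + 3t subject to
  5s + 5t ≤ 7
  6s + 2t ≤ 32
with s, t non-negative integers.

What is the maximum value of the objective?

The continuous relaxation peaks at (1.4, 0) with value 9.80; rounding to a feasible lattice point costs some objective.
(s,t)=(1,0): 5·1+5·0=5≤7, 6·1+2·0=6≤32, objective 7.
(s,t)=(0,1): 5·0+5·1=5≤7, 6·0+2·1=2≤32, objective 3.
The best lattice point is (1,0), giving 7.

7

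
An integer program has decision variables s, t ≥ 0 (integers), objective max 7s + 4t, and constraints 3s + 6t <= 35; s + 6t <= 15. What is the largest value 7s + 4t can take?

The continuous relaxation peaks at (11.7, 0) with value 81.67; rounding to a feasible lattice point costs some objective.
(s,t)=(11,0): 3·11+6·0=33≤35, 1·11+6·0=11≤15, objective 77.
(s,t)=(10,0): 3·10+6·0=30≤35, 1·10+6·0=10≤15, objective 70.
No feasible integer point exceeds 77.

77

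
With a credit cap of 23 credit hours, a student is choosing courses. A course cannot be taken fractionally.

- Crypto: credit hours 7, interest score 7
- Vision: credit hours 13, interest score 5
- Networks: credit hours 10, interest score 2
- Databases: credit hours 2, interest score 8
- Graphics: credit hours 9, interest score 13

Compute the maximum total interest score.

This is a 0-1 knapsack instance.
Networks + Databases + Graphics: credit hours 10 + 2 + 9 = 21 ≤ 23, interest score 2 + 8 + 13 = 23.
Crypto + Databases + Graphics: credit hours 7 + 2 + 9 = 18 ≤ 23, interest score 7 + 8 + 13 = 28.
Databases + Graphics: credit hours 2 + 9 = 11 ≤ 23, interest score 8 + 13 = 21.
Best is Crypto, Databases, and Graphics with total interest score 28.

28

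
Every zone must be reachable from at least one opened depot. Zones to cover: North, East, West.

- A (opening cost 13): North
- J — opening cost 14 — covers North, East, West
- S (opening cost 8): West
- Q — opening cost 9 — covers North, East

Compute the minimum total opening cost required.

This is an integer covering problem.
The greedy cost-per-new-zone heuristic would pick Q and S for 17, but a cheaper cover exists.
J alone covers North, East, West — every zone.
Total opening cost: 14.
No cover costs less than 14.

14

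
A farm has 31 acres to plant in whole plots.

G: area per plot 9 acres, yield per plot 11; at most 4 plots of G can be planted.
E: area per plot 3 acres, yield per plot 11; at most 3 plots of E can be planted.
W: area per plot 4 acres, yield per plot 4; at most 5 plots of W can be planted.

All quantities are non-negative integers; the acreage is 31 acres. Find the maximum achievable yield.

Take 2×G, 3×E, and 1×W: area 31 ≤ 31, yield 2·11 + 3·11 + 1·4 = 59.
E has the best ratio (11/3) and is taken to its limit of 3; remaining capacity is filled optimally with the others.

59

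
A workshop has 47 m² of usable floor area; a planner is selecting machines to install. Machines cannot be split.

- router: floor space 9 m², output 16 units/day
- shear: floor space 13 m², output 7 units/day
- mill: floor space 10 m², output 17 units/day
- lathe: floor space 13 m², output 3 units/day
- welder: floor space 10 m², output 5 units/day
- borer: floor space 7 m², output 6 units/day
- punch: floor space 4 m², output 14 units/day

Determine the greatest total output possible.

This is a 0-1 knapsack instance.
router + shear + mill + welder + punch: floor space 9 + 13 + 10 + 10 + 4 = 46 ≤ 47, output 16 + 7 + 17 + 5 + 14 = 59.
router + shear + mill + borer + punch: floor space 9 + 13 + 10 + 7 + 4 = 43 ≤ 47, output 16 + 7 + 17 + 6 + 14 = 60.
Best is router, shear, mill, borer, and punch with total output 60.

60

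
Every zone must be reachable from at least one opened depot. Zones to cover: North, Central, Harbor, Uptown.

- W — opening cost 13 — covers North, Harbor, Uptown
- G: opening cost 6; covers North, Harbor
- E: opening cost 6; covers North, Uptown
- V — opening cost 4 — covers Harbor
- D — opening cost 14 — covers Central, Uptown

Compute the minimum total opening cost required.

20

Choose G and D: together they cover North, Central, Harbor, Uptown — every zone.
Total opening cost: 6 + 14 = 20.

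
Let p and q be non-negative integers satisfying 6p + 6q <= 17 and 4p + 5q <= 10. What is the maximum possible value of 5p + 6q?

12

The continuous relaxation peaks at (2.5, 0) with value 12.50; rounding to a feasible lattice point costs some objective.
(p,q)=(0,2): 6·0+6·2=12≤17, 4·0+5·2=10≤10, objective 12.
(p,q)=(1,1): 6·1+6·1=12≤17, 4·1+5·1=9≤10, objective 11.
(p,q)=(2,0): 6·2+6·0=12≤17, 4·2+5·0=8≤10, objective 10.
The best lattice point is (0,2), giving 12.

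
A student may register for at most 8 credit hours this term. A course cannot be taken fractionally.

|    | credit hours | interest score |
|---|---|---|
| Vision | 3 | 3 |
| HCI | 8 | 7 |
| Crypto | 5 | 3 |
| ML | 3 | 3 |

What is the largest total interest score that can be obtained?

7

HCI: credit hours 8 ≤ 8, interest score 7.
Vision + Crypto: credit hours 3 + 5 = 8 ≤ 8, interest score 3 + 3 = 6.
Vision + ML: credit hours 3 + 3 = 6 ≤ 8, interest score 3 + 3 = 6.
Best is HCI with total interest score 7.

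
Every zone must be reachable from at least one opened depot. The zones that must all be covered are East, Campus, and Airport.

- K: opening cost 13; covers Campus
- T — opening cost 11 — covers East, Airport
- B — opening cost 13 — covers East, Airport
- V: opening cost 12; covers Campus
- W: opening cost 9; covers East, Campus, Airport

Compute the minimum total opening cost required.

9

W alone covers East, Campus, Airport — every zone.
Total opening cost: 9.
No cover costs less than 9.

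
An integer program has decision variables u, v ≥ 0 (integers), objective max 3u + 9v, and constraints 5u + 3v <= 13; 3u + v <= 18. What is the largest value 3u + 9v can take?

The continuous relaxation peaks at (0, 4.33) with value 39.00; rounding to a feasible lattice point costs some objective.
(u,v)=(0,4) is feasible, giving 36.
(u,v)=(0,3) is feasible, giving 27.
Maximum is 36 at (u,v)=(0,4).

36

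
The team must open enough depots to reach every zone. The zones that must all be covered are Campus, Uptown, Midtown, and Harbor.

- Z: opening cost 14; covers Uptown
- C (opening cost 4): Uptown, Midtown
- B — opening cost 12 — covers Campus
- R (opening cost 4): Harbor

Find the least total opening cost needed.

20

Choose C, B, and R: together they cover Campus, Uptown, Midtown, Harbor — every zone.
Total opening cost: 4 + 12 + 4 = 20.
No cover costs less than 20.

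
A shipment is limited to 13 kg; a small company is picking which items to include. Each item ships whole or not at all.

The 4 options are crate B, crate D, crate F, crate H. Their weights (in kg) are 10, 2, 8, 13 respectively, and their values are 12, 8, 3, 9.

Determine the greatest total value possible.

Allowing fractional choices, the relaxed optimum would be about 20.7, but items are indivisible.
crate B: weight 10 ≤ 13, value 12.
crate B + crate D: weight 10 + 2 = 12 ≤ 13, value 12 + 8 = 20.
crate D + crate F: weight 2 + 8 = 10 ≤ 13, value 8 + 3 = 11.
Best is crate B and crate D with total value 20.

20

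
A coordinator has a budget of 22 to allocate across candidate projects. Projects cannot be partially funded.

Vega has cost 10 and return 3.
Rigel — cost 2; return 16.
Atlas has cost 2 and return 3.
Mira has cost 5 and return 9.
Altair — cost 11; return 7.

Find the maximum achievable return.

35

Take Rigel, Atlas, Mira, and Altair: cost 2 + 2 + 5 + 11 = 20 ≤ 22, return 16 + 3 + 9 + 7 = 35.
No other feasible combination does better.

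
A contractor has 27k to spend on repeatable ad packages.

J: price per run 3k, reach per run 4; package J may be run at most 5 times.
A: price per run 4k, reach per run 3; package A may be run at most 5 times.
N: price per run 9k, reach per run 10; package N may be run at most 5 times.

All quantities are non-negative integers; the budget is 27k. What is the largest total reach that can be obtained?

32

This is a bounded integer knapsack.
Take 3×J and 2×N: price 27 ≤ 27, reach 3·4 + 2·10 = 32.
No other integer combination yields more.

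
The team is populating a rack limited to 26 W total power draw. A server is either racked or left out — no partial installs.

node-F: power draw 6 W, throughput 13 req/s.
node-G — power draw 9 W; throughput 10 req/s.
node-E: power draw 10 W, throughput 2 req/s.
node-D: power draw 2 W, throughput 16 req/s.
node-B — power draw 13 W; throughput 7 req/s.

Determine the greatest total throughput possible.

node-F + node-G + node-D: power draw 6 + 9 + 2 = 17 ≤ 26, throughput 13 + 10 + 16 = 39.
node-F + node-D + node-B: power draw 6 + 2 + 13 = 21 ≤ 26, throughput 13 + 16 + 7 = 36.
Best is node-F, node-G, and node-D with total throughput 39.

39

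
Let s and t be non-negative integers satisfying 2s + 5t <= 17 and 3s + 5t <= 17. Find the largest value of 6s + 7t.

31

Relaxing integrality, the LP optimum is 34.00 at (s,t) = (5.67, 0), which is not an integer point.
(s,t)=(4,1): 2·4+5·1=13≤17, 3·4+5·1=17≤17, objective 31.
(s,t)=(5,0): 2·5+5·0=10≤17, 3·5+5·0=15≤17, objective 30.
(s,t)=(3,1): 2·3+5·1=11≤17, 3·3+5·1=14≤17, objective 25.
The best lattice point is (4,1), giving 31.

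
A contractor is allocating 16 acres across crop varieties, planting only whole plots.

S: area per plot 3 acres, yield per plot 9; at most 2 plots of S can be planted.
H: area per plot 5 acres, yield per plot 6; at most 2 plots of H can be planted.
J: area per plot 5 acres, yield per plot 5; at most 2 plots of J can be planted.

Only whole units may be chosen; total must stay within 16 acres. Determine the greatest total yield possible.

30

S has the best ratio (9/3); taking only S gives at most 2×9 = 18 (stopped by the supply cap of 2).
Mixing does better — 2×S and 2×H: area 16 ≤ 16, yield 2·9 + 2·6 = 30.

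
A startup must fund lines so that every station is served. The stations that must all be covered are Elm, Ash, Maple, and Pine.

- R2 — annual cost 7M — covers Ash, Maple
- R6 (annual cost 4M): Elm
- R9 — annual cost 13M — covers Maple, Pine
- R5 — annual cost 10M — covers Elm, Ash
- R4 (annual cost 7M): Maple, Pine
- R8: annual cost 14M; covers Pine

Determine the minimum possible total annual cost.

17

This is a weighted set-cover instance.
Choose R5 and R4: together they cover Elm, Ash, Maple, Pine — every station.
Total annual cost: 10 + 7 = 17.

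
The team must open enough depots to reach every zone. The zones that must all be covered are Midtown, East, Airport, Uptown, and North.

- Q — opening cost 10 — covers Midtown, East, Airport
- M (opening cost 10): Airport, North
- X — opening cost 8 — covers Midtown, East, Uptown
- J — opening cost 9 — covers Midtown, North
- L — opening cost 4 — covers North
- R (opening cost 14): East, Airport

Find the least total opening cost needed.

18

The greedy cost-per-new-zone heuristic would pick X, L, and Q for 22, but a cheaper cover exists.
Choose M and X: together they cover Midtown, East, Airport, Uptown, North — every zone.
Total opening cost: 10 + 8 = 18.
No cover costs less than 18.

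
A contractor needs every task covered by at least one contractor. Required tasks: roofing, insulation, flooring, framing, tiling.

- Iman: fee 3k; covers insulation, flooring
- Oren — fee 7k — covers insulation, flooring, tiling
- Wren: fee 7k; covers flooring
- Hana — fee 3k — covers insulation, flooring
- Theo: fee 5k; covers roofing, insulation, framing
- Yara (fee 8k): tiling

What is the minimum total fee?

This is a weighted set-cover instance.
The greedy cost-per-new-task heuristic would pick Iman, Theo, and Oren for 15, but a cheaper cover exists.
Choose Oren and Theo: together they cover roofing, insulation, flooring, framing, tiling — every task.
Total fee: 7 + 5 = 12.
No cover costs less than 12.

12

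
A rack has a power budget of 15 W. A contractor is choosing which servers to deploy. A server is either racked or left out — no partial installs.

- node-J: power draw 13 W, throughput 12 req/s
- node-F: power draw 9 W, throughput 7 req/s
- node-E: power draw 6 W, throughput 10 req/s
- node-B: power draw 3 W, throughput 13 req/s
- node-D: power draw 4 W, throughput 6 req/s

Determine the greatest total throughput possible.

29

Treat it as a binary knapsack problem.
Allowing fractional choices, the relaxed optimum would be about 30.8, but servers are indivisible.
node-E + node-B + node-D: power draw 6 + 3 + 4 = 13 ≤ 15, throughput 10 + 13 + 6 = 29.
node-F + node-B: power draw 9 + 3 = 12 ≤ 15, throughput 7 + 13 = 20.
node-E + node-B: power draw 6 + 3 = 9 ≤ 15, throughput 10 + 13 = 23.
Best is node-E, node-B, and node-D with total throughput 29.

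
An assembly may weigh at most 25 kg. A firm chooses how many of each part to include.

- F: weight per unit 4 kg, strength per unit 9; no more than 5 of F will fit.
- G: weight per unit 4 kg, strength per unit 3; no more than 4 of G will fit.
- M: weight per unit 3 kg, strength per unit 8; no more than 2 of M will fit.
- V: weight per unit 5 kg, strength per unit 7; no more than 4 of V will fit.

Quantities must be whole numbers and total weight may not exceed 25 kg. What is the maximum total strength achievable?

M has the best ratio (8/3); taking only M gives at most 2×8 = 16 (stopped by the supply cap of 2).
Mixing does better — 5×F and 1×M: weight 23 ≤ 25, strength 5·9 + 1·8 = 53.

53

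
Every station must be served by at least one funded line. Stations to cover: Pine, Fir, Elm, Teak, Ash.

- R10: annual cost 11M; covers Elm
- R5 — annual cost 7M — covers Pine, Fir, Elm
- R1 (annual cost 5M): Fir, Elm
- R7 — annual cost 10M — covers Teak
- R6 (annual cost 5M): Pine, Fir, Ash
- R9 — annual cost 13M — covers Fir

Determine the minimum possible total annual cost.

Choose R1, R7, and R6: together they cover Pine, Fir, Elm, Teak, Ash — every station.
Total annual cost: 5 + 10 + 5 = 20.

20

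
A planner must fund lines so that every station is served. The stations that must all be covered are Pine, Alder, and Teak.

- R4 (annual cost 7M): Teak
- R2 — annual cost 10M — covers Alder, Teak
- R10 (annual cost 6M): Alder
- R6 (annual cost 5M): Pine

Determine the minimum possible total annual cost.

This is an integer covering problem.
Choose R2 and R6: together they cover Pine, Alder, Teak — every station.
Total annual cost: 10 + 5 = 15.

15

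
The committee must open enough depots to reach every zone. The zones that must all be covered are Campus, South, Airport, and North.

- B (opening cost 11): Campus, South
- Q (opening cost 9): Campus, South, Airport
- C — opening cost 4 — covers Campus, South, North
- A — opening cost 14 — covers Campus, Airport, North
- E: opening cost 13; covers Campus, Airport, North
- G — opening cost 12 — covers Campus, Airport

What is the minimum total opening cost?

Choose Q and C: together they cover Campus, South, Airport, North — every zone.
Total opening cost: 9 + 4 = 13.
No cover costs less than 13.

13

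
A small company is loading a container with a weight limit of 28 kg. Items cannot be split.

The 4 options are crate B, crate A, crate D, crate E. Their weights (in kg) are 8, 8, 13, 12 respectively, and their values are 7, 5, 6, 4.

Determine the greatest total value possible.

Take crate B, crate A, and crate E: weight 8 + 8 + 12 = 28 ≤ 28, value 7 + 5 + 4 = 16.
No other feasible combination does better.

16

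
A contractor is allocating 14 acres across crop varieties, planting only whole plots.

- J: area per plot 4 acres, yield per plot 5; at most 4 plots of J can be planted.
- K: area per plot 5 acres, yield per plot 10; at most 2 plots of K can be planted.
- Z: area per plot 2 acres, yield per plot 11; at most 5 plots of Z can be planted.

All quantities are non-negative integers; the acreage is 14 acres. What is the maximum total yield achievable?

60

This is a bounded integer knapsack.
Take 1×J and 5×Z: area 14 ≤ 14, yield 1·5 + 5·11 = 60.
Z has the best ratio (11/2) and is taken to its limit of 5; remaining capacity is filled optimally with the others.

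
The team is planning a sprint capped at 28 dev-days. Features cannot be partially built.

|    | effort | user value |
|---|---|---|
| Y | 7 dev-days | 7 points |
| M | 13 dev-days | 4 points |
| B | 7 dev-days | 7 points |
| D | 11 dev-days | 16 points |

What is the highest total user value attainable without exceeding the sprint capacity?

Treat it as a binary knapsack problem.
Take Y, B, and D: effort 7 + 7 + 11 = 25 ≤ 28, user value 7 + 7 + 16 = 30.
No other feasible combination does better.

30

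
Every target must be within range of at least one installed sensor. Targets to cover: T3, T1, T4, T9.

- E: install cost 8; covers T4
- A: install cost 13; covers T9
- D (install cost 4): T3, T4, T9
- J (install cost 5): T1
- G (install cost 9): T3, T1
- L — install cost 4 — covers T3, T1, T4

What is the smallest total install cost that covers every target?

8

Choose D and L: together they cover T3, T1, T4, T9 — every target.
Total install cost: 4 + 4 = 8.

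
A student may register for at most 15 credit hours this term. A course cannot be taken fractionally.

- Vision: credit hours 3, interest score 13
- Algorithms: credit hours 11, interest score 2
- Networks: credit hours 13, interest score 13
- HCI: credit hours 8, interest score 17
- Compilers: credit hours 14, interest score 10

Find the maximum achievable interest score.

Treat it as a binary knapsack problem.
Allowing fractional choices, the relaxed optimum would be about 34.0, but courses are indivisible.
Vision + HCI: credit hours 3 + 8 = 11 ≤ 15, interest score 13 + 17 = 30.
HCI: credit hours 8 ≤ 15, interest score 17.
Best is Vision and HCI with total interest score 30.

30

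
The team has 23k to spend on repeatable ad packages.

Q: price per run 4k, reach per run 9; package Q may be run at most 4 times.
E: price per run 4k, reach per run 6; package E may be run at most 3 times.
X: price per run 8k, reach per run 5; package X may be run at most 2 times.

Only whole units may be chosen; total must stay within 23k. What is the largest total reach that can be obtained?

42

Q has the best ratio (9/4); taking only Q gives at most 4×9 = 36 (stopped by the supply cap of 4).
Mixing does better — 4×Q and 1×E: price 20 ≤ 23, reach 4·9 + 1·6 = 42.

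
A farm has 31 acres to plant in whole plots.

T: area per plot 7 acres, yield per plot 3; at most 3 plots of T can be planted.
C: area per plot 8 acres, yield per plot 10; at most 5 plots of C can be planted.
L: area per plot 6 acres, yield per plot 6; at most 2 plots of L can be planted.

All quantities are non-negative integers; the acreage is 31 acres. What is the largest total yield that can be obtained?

Take 3×C and 1×L: area 30 ≤ 31, yield 3·10 + 1·6 = 36.
No other integer combination yields more.

36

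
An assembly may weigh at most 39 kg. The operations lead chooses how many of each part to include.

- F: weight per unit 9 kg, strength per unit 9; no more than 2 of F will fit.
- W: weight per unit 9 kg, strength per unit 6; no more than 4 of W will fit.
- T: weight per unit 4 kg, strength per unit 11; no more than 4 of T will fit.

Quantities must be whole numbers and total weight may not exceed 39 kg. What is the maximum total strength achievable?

This is a bounded integer knapsack.
2×F and 4×T: weight 34 ≤ 39, strength 2·9 + 4·11 = 62.
1×F, 1×W, and 4×T: weight 34 ≤ 39, strength 1·9 + 1·6 + 4·11 = 59.
Best is 62.

62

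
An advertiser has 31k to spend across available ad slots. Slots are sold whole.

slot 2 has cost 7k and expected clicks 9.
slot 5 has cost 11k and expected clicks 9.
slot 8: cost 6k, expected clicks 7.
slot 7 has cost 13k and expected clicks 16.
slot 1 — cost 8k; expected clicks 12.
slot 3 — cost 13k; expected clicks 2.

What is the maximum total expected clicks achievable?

37

slot 8 + slot 7 + slot 1: cost 6 + 13 + 8 = 27 ≤ 31, expected clicks 7 + 16 + 12 = 35.
slot 2 + slot 7 + slot 1: cost 7 + 13 + 8 = 28 ≤ 31, expected clicks 9 + 16 + 12 = 37.
slot 2 + slot 5 + slot 7: cost 7 + 11 + 13 = 31 ≤ 31, expected clicks 9 + 9 + 16 = 34.
Best is slot 2, slot 7, and slot 1 with total expected clicks 37.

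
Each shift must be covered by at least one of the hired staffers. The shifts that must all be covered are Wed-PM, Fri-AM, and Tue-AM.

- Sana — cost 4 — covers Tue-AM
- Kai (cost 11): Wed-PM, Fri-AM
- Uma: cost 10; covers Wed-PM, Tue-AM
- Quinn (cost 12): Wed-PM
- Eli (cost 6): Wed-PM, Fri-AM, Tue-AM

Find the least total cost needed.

6

Eli alone covers Wed-PM, Fri-AM, Tue-AM — every shift.
Total cost: 6.
No cover costs less than 6.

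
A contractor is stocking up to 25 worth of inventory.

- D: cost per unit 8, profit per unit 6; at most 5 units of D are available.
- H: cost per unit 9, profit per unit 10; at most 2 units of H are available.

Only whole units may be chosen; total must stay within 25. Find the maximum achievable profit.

22

This is a bounded integer knapsack.
2×D and 1×H: cost 25 ≤ 25, profit 2·6 + 1·10 = 22.
2×H: cost 18 ≤ 25, profit 2·10 = 20.
Best is 22.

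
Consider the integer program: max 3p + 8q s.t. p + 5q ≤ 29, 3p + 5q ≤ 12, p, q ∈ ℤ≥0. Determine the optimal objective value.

16

(p,q)=(0,2): 1·0+5·2=10≤29, 3·0+5·2=10≤12, objective 16.
(p,q)=(1,1): 1·1+5·1=6≤29, 3·1+5·1=8≤12, objective 11.
No feasible integer point exceeds 16.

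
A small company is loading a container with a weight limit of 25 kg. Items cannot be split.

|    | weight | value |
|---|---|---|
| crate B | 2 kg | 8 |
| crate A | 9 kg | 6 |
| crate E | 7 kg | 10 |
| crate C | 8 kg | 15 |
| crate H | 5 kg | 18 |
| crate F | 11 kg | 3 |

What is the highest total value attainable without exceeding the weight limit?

Allowing fractional choices, the relaxed optimum would be about 53.0, but items are indivisible.
crate B + crate A + crate C + crate H: weight 2 + 9 + 8 + 5 = 24 ≤ 25, value 8 + 6 + 15 + 18 = 47.
crate E + crate C + crate H: weight 7 + 8 + 5 = 20 ≤ 25, value 10 + 15 + 18 = 43.
crate B + crate E + crate C + crate H: weight 2 + 7 + 8 + 5 = 22 ≤ 25, value 8 + 10 + 15 + 18 = 51.
Best is crate B, crate E, crate C, and crate H with total value 51.

51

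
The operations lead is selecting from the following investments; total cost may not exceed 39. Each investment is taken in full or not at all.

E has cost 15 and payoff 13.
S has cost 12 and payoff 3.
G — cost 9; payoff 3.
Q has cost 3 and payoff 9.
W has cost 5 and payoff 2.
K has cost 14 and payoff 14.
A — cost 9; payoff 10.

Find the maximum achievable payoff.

38

Allowing fractional choices, the relaxed optimum would be about 44.3, but investments are indivisible.
E + K + A: cost 15 + 14 + 9 = 38 ≤ 39, payoff 13 + 14 + 10 = 37.
E + Q + K: cost 15 + 3 + 14 = 32 ≤ 39, payoff 13 + 9 + 14 = 36.
E + Q + W + K: cost 15 + 3 + 5 + 14 = 37 ≤ 39, payoff 13 + 9 + 2 + 14 = 38.
Best is E, Q, W, and K with total payoff 38.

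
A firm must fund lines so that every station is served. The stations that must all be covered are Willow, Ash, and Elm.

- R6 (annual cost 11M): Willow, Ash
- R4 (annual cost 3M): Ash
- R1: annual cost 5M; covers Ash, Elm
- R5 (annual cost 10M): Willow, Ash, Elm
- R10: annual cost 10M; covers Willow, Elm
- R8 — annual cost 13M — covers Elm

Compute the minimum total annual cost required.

10

R5 alone covers Willow, Ash, Elm — every station.
Total annual cost: 10.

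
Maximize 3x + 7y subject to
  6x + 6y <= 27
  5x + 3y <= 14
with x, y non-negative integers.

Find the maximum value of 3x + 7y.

Relaxing integrality, the LP optimum is 31.50 at (x,y) = (0, 4.5), which is not an integer point.
(x,y)=(0,4): 6·0+6·4=24≤27, 5·0+3·4=12≤14, objective 28.
(x,y)=(1,3): 6·1+6·3=24≤27, 5·1+3·3=14≤14, objective 24.
(x,y)=(0,3): 6·0+6·3=18≤27, 5·0+3·3=9≤14, objective 21.
Maximum is 28 at (x,y)=(0,4).

28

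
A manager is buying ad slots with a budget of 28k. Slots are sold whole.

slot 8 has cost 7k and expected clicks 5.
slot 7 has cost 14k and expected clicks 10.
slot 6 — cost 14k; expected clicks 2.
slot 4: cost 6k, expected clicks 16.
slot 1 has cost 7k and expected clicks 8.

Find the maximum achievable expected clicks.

slot 8 + slot 7 + slot 4: cost 7 + 14 + 6 = 27 ≤ 28, expected clicks 5 + 10 + 16 = 31.
slot 7 + slot 4 + slot 1: cost 14 + 6 + 7 = 27 ≤ 28, expected clicks 10 + 16 + 8 = 34.
slot 8 + slot 4 + slot 1: cost 7 + 6 + 7 = 20 ≤ 28, expected clicks 5 + 16 + 8 = 29.
Best is slot 7, slot 4, and slot 1 with total expected clicks 34.

34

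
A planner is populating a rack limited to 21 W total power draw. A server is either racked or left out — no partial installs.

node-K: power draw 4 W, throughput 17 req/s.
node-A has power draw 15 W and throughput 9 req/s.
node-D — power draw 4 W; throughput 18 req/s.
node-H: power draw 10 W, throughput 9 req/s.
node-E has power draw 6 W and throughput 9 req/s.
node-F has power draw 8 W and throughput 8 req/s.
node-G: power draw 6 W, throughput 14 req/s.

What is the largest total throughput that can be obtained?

58

This is a 0-1 knapsack instance.
Take node-K, node-D, node-E, and node-G: power draw 4 + 4 + 6 + 6 = 20 ≤ 21, throughput 17 + 18 + 9 + 14 = 58.
No other feasible combination does better.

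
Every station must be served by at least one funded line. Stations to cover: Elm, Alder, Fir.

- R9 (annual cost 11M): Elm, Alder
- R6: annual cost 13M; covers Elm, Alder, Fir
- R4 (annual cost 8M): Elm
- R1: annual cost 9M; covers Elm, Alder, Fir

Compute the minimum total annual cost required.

This is a weighted set-cover instance.
R1 alone covers Elm, Alder, Fir — every station.
Total annual cost: 9.

9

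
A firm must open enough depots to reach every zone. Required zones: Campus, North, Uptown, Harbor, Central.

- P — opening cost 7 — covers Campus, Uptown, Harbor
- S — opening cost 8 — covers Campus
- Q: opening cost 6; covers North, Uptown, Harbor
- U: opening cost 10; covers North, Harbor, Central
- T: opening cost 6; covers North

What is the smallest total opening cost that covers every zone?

17

The greedy cost-per-new-zone heuristic would pick Q, P, and U for 23, but a cheaper cover exists.
Choose P and U: together they cover Campus, North, Uptown, Harbor, Central — every zone.
Total opening cost: 7 + 10 = 17.
No cover costs less than 17.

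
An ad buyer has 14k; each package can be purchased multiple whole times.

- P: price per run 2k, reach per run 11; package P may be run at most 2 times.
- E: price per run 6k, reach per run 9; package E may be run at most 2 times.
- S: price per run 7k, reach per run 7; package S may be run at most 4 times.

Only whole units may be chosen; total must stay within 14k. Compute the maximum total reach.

31

This is a bounded integer knapsack.
P has the best ratio (11/2); taking only P gives at most 2×11 = 22 (stopped by the supply cap of 2).
Mixing does better — 2×P and 1×E: price 10 ≤ 14, reach 2·11 + 1·9 = 31.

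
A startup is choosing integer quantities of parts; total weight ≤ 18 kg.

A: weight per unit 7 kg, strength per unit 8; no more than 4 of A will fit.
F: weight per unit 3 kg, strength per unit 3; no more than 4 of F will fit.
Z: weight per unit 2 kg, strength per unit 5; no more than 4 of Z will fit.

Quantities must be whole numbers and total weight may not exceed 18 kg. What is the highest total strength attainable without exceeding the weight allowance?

3×F and 4×Z: weight 17 ≤ 18, strength 3·3 + 4·5 = 29.
1×A, 1×F, and 4×Z: weight 18 ≤ 18, strength 1·8 + 1·3 + 4·5 = 31.
Best is 31.

31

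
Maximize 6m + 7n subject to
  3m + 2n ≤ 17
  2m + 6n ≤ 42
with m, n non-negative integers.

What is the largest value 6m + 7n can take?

(m,n)=(0,7) is feasible, giving 49.
(m,n)=(1,6) is feasible, giving 48.
(m,n)=(2,5) is feasible, giving 47.
No feasible integer point exceeds 49.

49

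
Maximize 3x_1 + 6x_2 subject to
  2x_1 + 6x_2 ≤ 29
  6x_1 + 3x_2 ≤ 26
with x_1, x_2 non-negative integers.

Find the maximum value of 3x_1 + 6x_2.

Relaxing integrality, the LP optimum is 31.30 at (x_1,x_2) = (2.3, 4.07), which is not an integer point.
(x_1,x_2)=(2,4): 2·2+6·4=28≤29, 6·2+3·4=24≤26, objective 30.
(x_1,x_2)=(1,4): 2·1+6·4=26≤29, 6·1+3·4=18≤26, objective 27.
(x_1,x_2)=(2,3): 2·2+6·3=22≤29, 6·2+3·3=21≤26, objective 24.
(x_1,x_2)=(1,3): 2·1+6·3=20≤29, 6·1+3·3=15≤26, objective 21.
No feasible integer point exceeds 30.

30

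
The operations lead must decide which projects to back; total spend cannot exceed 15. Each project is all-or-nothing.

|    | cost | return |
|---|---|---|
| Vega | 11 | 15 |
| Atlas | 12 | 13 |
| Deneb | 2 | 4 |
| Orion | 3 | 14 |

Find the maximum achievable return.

Treat it as a binary knapsack problem.
Allowing fractional choices, the relaxed optimum would be about 31.6, but projects are indivisible.
Atlas + Orion: cost 12 + 3 = 15 ≤ 15, return 13 + 14 = 27.
Vega + Orion: cost 11 + 3 = 14 ≤ 15, return 15 + 14 = 29.
Best is Vega and Orion with total return 29.

29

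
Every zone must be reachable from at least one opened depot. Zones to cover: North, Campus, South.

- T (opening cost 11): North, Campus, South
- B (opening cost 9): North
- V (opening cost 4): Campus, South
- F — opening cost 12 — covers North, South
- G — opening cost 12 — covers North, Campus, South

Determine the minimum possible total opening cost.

This is a weighted set-cover instance.
The greedy cost-per-new-zone heuristic would pick V and B for 13, but a cheaper cover exists.
T alone covers North, Campus, South — every zone.
Total opening cost: 11.
No cover costs less than 11.

11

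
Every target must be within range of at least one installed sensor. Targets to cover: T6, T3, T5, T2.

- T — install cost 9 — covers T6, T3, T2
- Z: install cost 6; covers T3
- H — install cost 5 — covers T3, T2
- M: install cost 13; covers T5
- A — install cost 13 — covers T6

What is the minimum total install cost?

The greedy cost-per-new-target heuristic would pick H, T, and M for 27, but a cheaper cover exists.
Choose T and M: together they cover T6, T3, T5, T2 — every target.
Total install cost: 9 + 13 = 22.
No cover costs less than 22.

22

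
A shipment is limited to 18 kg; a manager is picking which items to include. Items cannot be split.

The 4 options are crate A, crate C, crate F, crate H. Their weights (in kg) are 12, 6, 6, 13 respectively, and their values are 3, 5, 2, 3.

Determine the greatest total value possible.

Take crate A and crate C: weight 12 + 6 = 18 ≤ 18, value 3 + 5 = 8.
No other feasible combination does better.

8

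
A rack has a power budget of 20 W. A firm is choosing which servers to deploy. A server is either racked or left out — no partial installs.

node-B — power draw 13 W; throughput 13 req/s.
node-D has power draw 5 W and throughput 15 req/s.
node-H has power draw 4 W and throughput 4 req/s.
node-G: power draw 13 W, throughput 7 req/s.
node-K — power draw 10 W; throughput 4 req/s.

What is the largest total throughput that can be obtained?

28

node-D + node-H + node-K: power draw 5 + 4 + 10 = 19 ≤ 20, throughput 15 + 4 + 4 = 23.
node-D + node-G: power draw 5 + 13 = 18 ≤ 20, throughput 15 + 7 = 22.
node-B + node-D: power draw 13 + 5 = 18 ≤ 20, throughput 13 + 15 = 28.
Best is node-B and node-D with total throughput 28.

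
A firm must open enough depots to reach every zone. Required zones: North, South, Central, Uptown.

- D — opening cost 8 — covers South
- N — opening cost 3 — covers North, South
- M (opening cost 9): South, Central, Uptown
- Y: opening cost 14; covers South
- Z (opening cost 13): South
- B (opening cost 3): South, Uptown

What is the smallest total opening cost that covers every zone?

12

Choose N and M: together they cover North, South, Central, Uptown — every zone.
Total opening cost: 3 + 9 = 12.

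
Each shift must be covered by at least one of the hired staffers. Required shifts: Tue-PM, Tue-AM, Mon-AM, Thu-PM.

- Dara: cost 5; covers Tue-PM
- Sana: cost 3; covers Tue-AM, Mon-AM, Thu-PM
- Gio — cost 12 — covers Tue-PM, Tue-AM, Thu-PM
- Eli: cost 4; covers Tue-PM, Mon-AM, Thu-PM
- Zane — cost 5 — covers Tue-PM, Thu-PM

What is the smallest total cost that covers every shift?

Choose Sana and Eli: together they cover Tue-PM, Tue-AM, Mon-AM, Thu-PM — every shift.
Total cost: 3 + 4 = 7.
No cover costs less than 7.

7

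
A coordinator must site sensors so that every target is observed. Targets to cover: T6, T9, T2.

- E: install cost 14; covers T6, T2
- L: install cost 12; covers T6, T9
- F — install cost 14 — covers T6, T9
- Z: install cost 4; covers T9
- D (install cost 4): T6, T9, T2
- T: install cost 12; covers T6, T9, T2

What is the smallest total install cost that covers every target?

D alone covers T6, T9, T2 — every target.
Total install cost: 4.
No cover costs less than 4.

4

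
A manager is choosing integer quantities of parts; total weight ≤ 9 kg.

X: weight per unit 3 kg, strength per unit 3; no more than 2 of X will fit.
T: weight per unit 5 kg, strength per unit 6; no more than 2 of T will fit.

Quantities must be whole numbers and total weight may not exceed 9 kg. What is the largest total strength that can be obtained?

T has the best ratio (6/5); taking only T gives at most 1×6 = 6 (stopped by the weight limit).
Mixing does better — 1×X and 1×T: weight 8 ≤ 9, strength 1·3 + 1·6 = 9.

9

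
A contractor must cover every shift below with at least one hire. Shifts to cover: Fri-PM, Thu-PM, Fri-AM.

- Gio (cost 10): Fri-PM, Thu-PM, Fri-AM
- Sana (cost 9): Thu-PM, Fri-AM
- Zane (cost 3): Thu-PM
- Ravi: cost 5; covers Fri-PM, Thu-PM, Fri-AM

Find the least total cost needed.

This is a weighted set-cover instance.
Ravi alone covers Fri-PM, Thu-PM, Fri-AM — every shift.
Total cost: 5.
No cover costs less than 5.

5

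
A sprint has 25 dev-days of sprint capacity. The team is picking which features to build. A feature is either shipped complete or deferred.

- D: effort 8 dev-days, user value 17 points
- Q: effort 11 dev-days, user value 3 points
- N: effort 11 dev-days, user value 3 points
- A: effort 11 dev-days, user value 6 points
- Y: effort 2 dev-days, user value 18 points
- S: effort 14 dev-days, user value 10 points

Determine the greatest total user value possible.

Treat it as a binary knapsack problem.
Allowing fractional choices, the relaxed optimum would be about 45.5, but features are indivisible.
D + Q + Y: effort 8 + 11 + 2 = 21 ≤ 25, user value 17 + 3 + 18 = 38.
D + Y + S: effort 8 + 2 + 14 = 24 ≤ 25, user value 17 + 18 + 10 = 45.
D + A + Y: effort 8 + 11 + 2 = 21 ≤ 25, user value 17 + 6 + 18 = 41.
Best is D, Y, and S with total user value 45.

45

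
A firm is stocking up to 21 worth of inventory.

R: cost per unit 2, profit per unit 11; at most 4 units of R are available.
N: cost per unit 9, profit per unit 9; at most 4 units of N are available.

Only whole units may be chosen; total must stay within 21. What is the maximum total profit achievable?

R has the best ratio (11/2); taking only R gives at most 4×11 = 44 (stopped by the supply cap of 4).
Mixing does better — 4×R and 1×N: cost 17 ≤ 21, profit 4·11 + 1·9 = 53.

53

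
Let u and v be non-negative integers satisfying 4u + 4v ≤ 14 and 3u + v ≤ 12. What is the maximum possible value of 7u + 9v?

The continuous relaxation peaks at (0, 3.5) with value 31.50; rounding to a feasible lattice point costs some objective.
(u,v)=(0,3) is feasible, giving 27.
(u,v)=(1,2) is feasible, giving 25.
(u,v)=(0,2) is feasible, giving 18.
The best lattice point is (0,3), giving 27.

27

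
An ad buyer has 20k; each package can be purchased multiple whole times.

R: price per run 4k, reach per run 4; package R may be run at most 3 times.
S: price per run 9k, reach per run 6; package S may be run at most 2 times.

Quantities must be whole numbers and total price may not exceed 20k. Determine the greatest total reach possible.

R has the best ratio (4/4); taking only R gives at most 3×4 = 12 (stopped by the supply cap of 3).
Mixing does better — 2×R and 1×S: price 17 ≤ 20, reach 2·4 + 1·6 = 14.

14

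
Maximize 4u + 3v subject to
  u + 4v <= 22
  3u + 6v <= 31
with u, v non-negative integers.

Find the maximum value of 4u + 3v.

Relaxing integrality, the LP optimum is 41.33 at (u,v) = (10.3, 0), which is not an integer point.
(u,v)=(10,0) is feasible, giving 40.
(u,v)=(9,0) is feasible, giving 36.
No feasible integer point exceeds 40.

40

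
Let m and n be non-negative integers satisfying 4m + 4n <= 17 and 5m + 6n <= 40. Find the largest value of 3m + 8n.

32

(m,n)=(0,4): 4·0+4·4=16≤17, 5·0+6·4=24≤40, objective 32.
(m,n)=(1,3): 4·1+4·3=16≤17, 5·1+6·3=23≤40, objective 27.
(m,n)=(0,3): 4·0+4·3=12≤17, 5·0+6·3=18≤40, objective 24.
Maximum is 32 at (m,n)=(0,4).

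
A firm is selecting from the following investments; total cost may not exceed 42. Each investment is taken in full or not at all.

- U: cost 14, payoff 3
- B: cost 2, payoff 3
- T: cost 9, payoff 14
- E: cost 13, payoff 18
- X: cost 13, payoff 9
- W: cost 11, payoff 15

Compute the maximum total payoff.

Allowing fractional choices, the relaxed optimum would be about 54.8, but investments are indivisible.
T + E + W: cost 9 + 13 + 11 = 33 ≤ 42, payoff 14 + 18 + 15 = 47.
B + E + X + W: cost 2 + 13 + 13 + 11 = 39 ≤ 42, payoff 3 + 18 + 9 + 15 = 45.
B + T + E + W: cost 2 + 9 + 13 + 11 = 35 ≤ 42, payoff 3 + 14 + 18 + 15 = 50.
Best is B, T, E, and W with total payoff 50.

50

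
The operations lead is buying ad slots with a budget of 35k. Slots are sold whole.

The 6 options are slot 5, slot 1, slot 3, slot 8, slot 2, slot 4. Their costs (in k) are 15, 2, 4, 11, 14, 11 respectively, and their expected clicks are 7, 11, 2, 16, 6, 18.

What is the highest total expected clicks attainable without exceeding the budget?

47

This is a 0-1 knapsack instance.
slot 1 + slot 8 + slot 4: cost 2 + 11 + 11 = 24 ≤ 35, expected clicks 11 + 16 + 18 = 45.
slot 1 + slot 3 + slot 8 + slot 4: cost 2 + 4 + 11 + 11 = 28 ≤ 35, expected clicks 11 + 2 + 16 + 18 = 47.
Best is slot 1, slot 3, slot 8, and slot 4 with total expected clicks 47.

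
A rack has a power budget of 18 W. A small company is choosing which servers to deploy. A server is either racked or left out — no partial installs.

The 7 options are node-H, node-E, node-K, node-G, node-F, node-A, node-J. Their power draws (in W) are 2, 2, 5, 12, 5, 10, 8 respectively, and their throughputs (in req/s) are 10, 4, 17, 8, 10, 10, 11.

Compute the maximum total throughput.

42

Take node-H, node-E, node-K, and node-J: power draw 2 + 2 + 5 + 8 = 17 ≤ 18, throughput 10 + 4 + 17 + 11 = 42.
No other feasible combination does better.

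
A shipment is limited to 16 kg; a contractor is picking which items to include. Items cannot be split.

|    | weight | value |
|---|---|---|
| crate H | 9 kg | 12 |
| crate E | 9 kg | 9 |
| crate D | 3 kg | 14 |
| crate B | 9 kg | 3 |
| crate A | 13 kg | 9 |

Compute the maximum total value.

Allowing fractional choices, the relaxed optimum would be about 30.0, but items are indivisible.
crate H + crate D: weight 9 + 3 = 12 ≤ 16, value 12 + 14 = 26.
crate E + crate D: weight 9 + 3 = 12 ≤ 16, value 9 + 14 = 23.
Best is crate H and crate D with total value 26.

26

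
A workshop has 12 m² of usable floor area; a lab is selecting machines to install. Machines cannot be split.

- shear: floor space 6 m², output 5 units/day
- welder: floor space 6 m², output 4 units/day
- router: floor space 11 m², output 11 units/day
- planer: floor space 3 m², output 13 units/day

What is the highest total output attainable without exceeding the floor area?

This is a 0-1 knapsack instance.
welder + planer: floor space 6 + 3 = 9 ≤ 12, output 4 + 13 = 17.
shear + planer: floor space 6 + 3 = 9 ≤ 12, output 5 + 13 = 18.
Best is shear and planer with total output 18.

18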